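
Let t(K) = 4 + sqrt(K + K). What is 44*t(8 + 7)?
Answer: 176 + 44*sqrt(30) ≈ 417.00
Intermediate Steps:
t(K) = 4 + sqrt(2)*sqrt(K) (t(K) = 4 + sqrt(2*K) = 4 + sqrt(2)*sqrt(K))
44*t(8 + 7) = 44*(4 + sqrt(2)*sqrt(8 + 7)) = 44*(4 + sqrt(2)*sqrt(15)) = 44*(4 + sqrt(30)) = 176 + 44*sqrt(30)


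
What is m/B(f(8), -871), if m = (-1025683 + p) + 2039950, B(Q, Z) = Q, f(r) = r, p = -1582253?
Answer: -283993/4 ≈ -70998.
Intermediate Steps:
m = -567986 (m = (-1025683 - 1582253) + 2039950 = -2607936 + 2039950 = -567986)
m/B(f(8), -871) = -567986/8 = -567986*⅛ = -283993/4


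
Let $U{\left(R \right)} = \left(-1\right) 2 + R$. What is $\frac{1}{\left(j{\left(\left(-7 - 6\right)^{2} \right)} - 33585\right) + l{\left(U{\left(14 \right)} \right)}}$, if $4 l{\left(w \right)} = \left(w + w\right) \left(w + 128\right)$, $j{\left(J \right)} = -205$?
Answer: $- \frac{1}{32950} \approx -3.0349 \cdot 10^{-5}$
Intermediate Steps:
$U{\left(R \right)} = -2 + R$
$l{\left(w \right)} = \frac{w \left(128 + w\right)}{2}$ ($l{\left(w \right)} = \frac{\left(w + w\right) \left(w + 128\right)}{4} = \frac{2 w \left(128 + w\right)}{4} = \frac{w \left(128 + w\right)}{2}$)
$\frac{1}{\left(j{\left(\left(-7 - 6\right)^{2} \right)} - 33585\right) + l{\left(U{\left(14 \right)} \right)}} = \frac{1}{\left(-205 - 33585\right) + \frac{\left(-2 + 14\right) \left(128 + \left(-2 + 14\right)\right)}{2}} = \frac{1}{-33790 + \frac{1}{2} \cdot 12 \left(128 + 12\right)} = \frac{1}{-33790 + \frac{1}{2} \cdot 12 \cdot 140} = \frac{1}{-33790 + 840} = \frac{1}{-32950} = - \frac{1}{32950}$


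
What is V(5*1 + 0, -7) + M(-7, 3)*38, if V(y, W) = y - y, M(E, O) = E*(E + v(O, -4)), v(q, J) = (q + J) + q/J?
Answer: 4655/2 ≈ 2327.5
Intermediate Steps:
v(q, J) = J + q + q/J (v(q, J) = (J + q) + q/J = J + q + q/J)
M(E, O) = E*(-4 + E + 3*O/4) (M(E, O) = E*(E + (-4 + O + O/(-4))) = E*(E + (-4 + O + O*(-1/4))) = E*(E + (-4 + O - O/4)) = E*(E + (-4 + 3*O/4)) = E*(-4 + E + 3*O/4))
V(y, W) = 0
V(5*1 + 0, -7) + M(-7, 3)*38 = 0 + ((1/4)*(-7)*(-16 + 3*3 + 4*(-7)))*38 = 0 + ((1/4)*(-7)*(-16 + 9 - 28))*38 = 0 + ((1/4)*(-7)*(-35))*38 = 0 + (245/4)*38 = 0 + 4655/2 = 4655/2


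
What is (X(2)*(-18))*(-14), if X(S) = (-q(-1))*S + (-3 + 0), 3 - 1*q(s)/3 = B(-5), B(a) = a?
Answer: -12852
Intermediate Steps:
q(s) = 24 (q(s) = 9 - 3*(-5) = 9 + 15 = 24)
X(S) = -3 - 24*S (X(S) = (-1*24)*S + (-3 + 0) = -24*S - 3 = -3 - 24*S)
(X(2)*(-18))*(-14) = ((-3 - 24*2)*(-18))*(-14) = ((-3 - 48)*(-18))*(-14) = -51*(-18)*(-14) = 918*(-14) = -12852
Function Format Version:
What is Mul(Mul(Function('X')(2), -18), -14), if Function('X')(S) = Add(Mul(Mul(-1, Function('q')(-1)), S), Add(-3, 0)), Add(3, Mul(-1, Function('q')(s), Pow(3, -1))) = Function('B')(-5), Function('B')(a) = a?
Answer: -12852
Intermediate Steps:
Function('q')(s) = 24 (Function('q')(s) = Add(9, Mul(-3, -5)) = Add(9, 15) = 24)
Function('X')(S) = Add(-3, Mul(-24, S)) (Function('X')(S) = Add(Mul(Mul(-1, 24), S), Add(-3, 0)) = Add(Mul(-24, S), -3) = Add(-3, Mul(-24, S)))
Mul(Mul(Function('X')(2), -18), -14) = Mul(Mul(Add(-3, Mul(-24, 2)), -18), -14) = Mul(Mul(Add(-3, -48), -18), -14) = Mul(Mul(-51, -18), -14) = Mul(918, -14) = -12852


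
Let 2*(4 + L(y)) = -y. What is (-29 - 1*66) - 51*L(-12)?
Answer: -197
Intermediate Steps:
L(y) = -4 - y/2 (L(y) = -4 + (-y)/2 = -4 - y/2)
(-29 - 1*66) - 51*L(-12) = (-29 - 1*66) - 51*(-4 - 1/2*(-12)) = (-29 - 66) - 51*(-4 + 6) = -95 - 51*2 = -95 - 102 = -197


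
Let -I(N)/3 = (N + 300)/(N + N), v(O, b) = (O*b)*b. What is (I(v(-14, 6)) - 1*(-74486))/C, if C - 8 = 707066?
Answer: 2085591/19798072 ≈ 0.10534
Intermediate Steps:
C = 707074 (C = 8 + 707066 = 707074)
v(O, b) = O*b²
I(N) = -3*(300 + N)/(2*N) (I(N) = -3*(N + 300)/(N + N) = -3*(300 + N)/(2*N))
(I(v(-14, 6)) - 1*(-74486))/C = ((-3/2 - 450/((-14*6²))) - 1*(-74486))/707074 = ((-3/2 - 450/((-14*36))) + 74486)*(1/707074) = ((-3/2 - 450/(-504)) + 74486)*(1/707074) = ((-3/2 - 450*(-1/504)) + 74486)*(1/707074) = ((-3/2 + 25/28) + 74486)*(1/707074) = (-17/28 + 74486)*(1/707074) = (2085591/28)*(1/707074) = 2085591/19798072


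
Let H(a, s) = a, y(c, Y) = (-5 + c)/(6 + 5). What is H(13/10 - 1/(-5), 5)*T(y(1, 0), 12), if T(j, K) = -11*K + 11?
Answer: -363/2 ≈ -181.50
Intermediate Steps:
y(c, Y) = -5/11 + c/11 (y(c, Y) = (-5 + c)/11 = (-5 + c)*(1/11) = -5/11 + c/11)
T(j, K) = 11 - 11*K
H(13/10 - 1/(-5), 5)*T(y(1, 0), 12) = (13/10 - 1/(-5))*(11 - 11*12) = (13*(⅒) - 1*(-⅕))*(11 - 132) = (13/10 + ⅕)*(-121) = (3/2)*(-121) = -363/2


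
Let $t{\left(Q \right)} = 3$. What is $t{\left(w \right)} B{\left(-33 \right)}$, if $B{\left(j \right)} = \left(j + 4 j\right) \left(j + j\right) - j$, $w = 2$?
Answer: $32769$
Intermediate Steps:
$B{\left(j \right)} = - j + 10 j^{2}$ ($B{\left(j \right)} = 5 j 2 j - j = 10 j^{2} - j = - j + 10 j^{2}$)
$t{\left(w \right)} B{\left(-33 \right)} = 3 \left(- 33 \left(-1 + 10 \left(-33\right)\right)\right) = 3 \left(- 33 \left(-1 - 330\right)\right) = 3 \left(\left(-33\right) \left(-331\right)\right) = 3 \cdot 10923 = 32769$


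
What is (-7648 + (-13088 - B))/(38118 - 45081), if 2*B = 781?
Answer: 42253/13926 ≈ 3.0341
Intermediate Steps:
B = 781/2 (B = (½)*781 = 781/2 ≈ 390.50)
(-7648 + (-13088 - B))/(38118 - 45081) = (-7648 + (-13088 - 1*781/2))/(38118 - 45081) = (-7648 + (-13088 - 781/2))/(-6963) = (-7648 - 26957/2)*(-1/6963) = -42253/2*(-1/6963) = 42253/13926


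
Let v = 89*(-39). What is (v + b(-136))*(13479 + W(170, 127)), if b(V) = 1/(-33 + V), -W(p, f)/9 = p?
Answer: -7009283400/169 ≈ -4.1475e+7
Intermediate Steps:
W(p, f) = -9*p
v = -3471
(v + b(-136))*(13479 + W(170, 127)) = (-3471 + 1/(-33 - 136))*(13479 - 9*170) = (-3471 + 1/(-169))*(13479 - 1530) = (-3471 - 1/169)*11949 = -586600/169*11949 = -7009283400/169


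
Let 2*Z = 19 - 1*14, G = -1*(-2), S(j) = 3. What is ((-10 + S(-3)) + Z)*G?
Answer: -9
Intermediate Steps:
G = 2
Z = 5/2 (Z = (19 - 1*14)/2 = (19 - 14)/2 = (½)*5 = 5/2 ≈ 2.5000)
((-10 + S(-3)) + Z)*G = ((-10 + 3) + 5/2)*2 = (-7 + 5/2)*2 = -9/2*2 = -9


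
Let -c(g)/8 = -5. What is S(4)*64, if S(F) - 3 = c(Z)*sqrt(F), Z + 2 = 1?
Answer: 5312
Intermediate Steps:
Z = -1 (Z = -2 + 1 = -1)
c(g) = 40 (c(g) = -8*(-5) = 40)
S(F) = 3 + 40*sqrt(F)
S(4)*64 = (3 + 40*sqrt(4))*64 = (3 + 40*2)*64 = (3 + 80)*64 = 83*64 = 5312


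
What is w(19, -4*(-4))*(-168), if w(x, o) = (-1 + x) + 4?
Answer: -3696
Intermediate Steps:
w(x, o) = 3 + x
w(19, -4*(-4))*(-168) = (3 + 19)*(-168) = 22*(-168) = -3696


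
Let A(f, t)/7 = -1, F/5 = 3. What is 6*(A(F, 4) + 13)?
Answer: 36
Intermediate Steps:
F = 15 (F = 5*3 = 15)
A(f, t) = -7 (A(f, t) = 7*(-1) = -7)
6*(A(F, 4) + 13) = 6*(-7 + 13) = 6*6 = 36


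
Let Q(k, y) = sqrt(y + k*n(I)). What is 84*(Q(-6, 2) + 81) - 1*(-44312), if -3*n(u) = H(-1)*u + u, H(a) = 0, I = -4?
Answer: 51116 + 84*I*sqrt(6) ≈ 51116.0 + 205.76*I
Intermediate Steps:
n(u) = -u/3 (n(u) = -(0*u + u)/3 = -(0 + u)/3 = -u/3)
Q(k, y) = sqrt(y + 4*k/3) (Q(k, y) = sqrt(y + k*(-1/3*(-4))) = sqrt(y + k*(4/3)) = sqrt(y + 4*k/3))
84*(Q(-6, 2) + 81) - 1*(-44312) = 84*(sqrt(9*2 + 12*(-6))/3 + 81) - 1*(-44312) = 84*(sqrt(18 - 72)/3 + 81) + 44312 = 84*(sqrt(-54)/3 + 81) + 44312 = 84*((3*I*sqrt(6))/3 + 81) + 44312 = 84*(I*sqrt(6) + 81) + 44312 = 84*(81 + I*sqrt(6)) + 44312 = (6804 + 84*I*sqrt(6)) + 44312 = 51116 + 84*I*sqrt(6)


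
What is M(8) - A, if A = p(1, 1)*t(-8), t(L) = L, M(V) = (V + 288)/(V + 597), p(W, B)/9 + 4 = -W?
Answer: -217504/605 ≈ -359.51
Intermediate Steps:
p(W, B) = -36 - 9*W (p(W, B) = -36 + 9*(-W) = -36 - 9*W)
M(V) = (288 + V)/(597 + V)
A = 360 (A = (-36 - 9*1)*(-8) = (-36 - 9)*(-8) = -45*(-8) = 360)
M(8) - A = (288 + 8)/(597 + 8) - 1*360 = 296/605 - 360 = -217504/605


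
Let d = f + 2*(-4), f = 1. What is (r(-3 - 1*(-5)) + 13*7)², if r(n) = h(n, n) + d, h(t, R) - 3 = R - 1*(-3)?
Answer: 8464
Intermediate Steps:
h(t, R) = 6 + R (h(t, R) = 3 + (R - 1*(-3)) = 3 + (R + 3) = 3 + (3 + R) = 6 + R)
d = -7 (d = 1 + 2*(-4) = 1 - 8 = -7)
r(n) = -1 + n (r(n) = (6 + n) - 7 = -1 + n)
(r(-3 - 1*(-5)) + 13*7)² = ((-1 + (-3 - 1*(-5))) + 13*7)² = ((-1 + (-3 + 5)) + 91)² = ((-1 + 2) + 91)² = (1 + 91)² = 92² = 8464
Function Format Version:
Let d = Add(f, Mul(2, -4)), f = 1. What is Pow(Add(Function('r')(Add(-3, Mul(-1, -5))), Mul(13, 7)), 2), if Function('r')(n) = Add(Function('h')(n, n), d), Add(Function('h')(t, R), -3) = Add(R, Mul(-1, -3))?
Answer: 8464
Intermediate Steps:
Function('h')(t, R) = Add(6, R) (Function('h')(t, R) = Add(3, Add(R, Mul(-1, -3))) = Add(3, Add(R, 3)) = Add(3, Add(3, R)) = Add(6, R))
d = -7 (d = Add(1, Mul(2, -4)) = Add(1, -8) = -7)
Function('r')(n) = Add(-1, n) (Function('r')(n) = Add(Add(6, n), -7) = Add(-1, n))
Pow(Add(Function('r')(Add(-3, Mul(-1, -5))), Mul(13, 7)), 2) = Pow(Add(Add(-1, Add(-3, Mul(-1, -5))), Mul(13, 7)), 2) = Pow(Add(Add(-1, Add(-3, 5)), 91), 2) = Pow(Add(Add(-1, 2), 91), 2) = Pow(Add(1, 91), 2) = Pow(92, 2) = 8464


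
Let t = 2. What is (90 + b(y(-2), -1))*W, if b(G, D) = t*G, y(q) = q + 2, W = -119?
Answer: -10710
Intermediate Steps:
y(q) = 2 + q
b(G, D) = 2*G
(90 + b(y(-2), -1))*W = (90 + 2*(2 - 2))*(-119) = (90 + 2*0)*(-119) = (90 + 0)*(-119) = 90*(-119) = -10710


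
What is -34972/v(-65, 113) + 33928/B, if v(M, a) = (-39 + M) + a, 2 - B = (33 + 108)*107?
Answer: -527857972/135765 ≈ -3888.0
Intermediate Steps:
B = -15085 (B = 2 - (33 + 108)*107 = 2 - 141*107 = 2 - 1*15087 = 2 - 15087 = -15085)
v(M, a) = -39 + M + a
-34972/v(-65, 113) + 33928/B = -34972/(-39 - 65 + 113) + 33928/(-15085) = -34972/9 + 33928*(-1/15085) = -34972*⅑ - 33928/15085 = -34972/9 - 33928/15085 = -527857972/135765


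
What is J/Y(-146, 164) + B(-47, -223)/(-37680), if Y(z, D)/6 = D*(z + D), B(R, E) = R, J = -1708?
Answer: -1323437/13903920 ≈ -0.095184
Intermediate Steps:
Y(z, D) = 6*D*(D + z) (Y(z, D) = 6*(D*(z + D)) = 6*(D*(D + z)) = 6*D*(D + z))
J/Y(-146, 164) + B(-47, -223)/(-37680) = -1708*1/(984*(164 - 146)) - 47/(-37680) = -1708/(6*164*18) - 47*(-1/37680) = -1708/17712 + 47/37680 = -1708*1/17712 + 47/37680 = -427/4428 + 47/37680 = -1323437/13903920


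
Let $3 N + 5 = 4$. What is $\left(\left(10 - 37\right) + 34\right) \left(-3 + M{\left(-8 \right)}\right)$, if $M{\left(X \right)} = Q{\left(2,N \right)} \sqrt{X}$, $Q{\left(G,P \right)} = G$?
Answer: $-21 + 28 i \sqrt{2} \approx -21.0 + 39.598 i$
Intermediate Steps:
$N = - \frac{1}{3}$ ($N = - \frac{5}{3} + \frac{1}{3} \cdot 4 = - \frac{5}{3} + \frac{4}{3} = - \frac{1}{3} \approx -0.33333$)
$M{\left(X \right)} = 2 \sqrt{X}$
$\left(\left(10 - 37\right) + 34\right) \left(-3 + M{\left(-8 \right)}\right) = \left(\left(10 - 37\right) + 34\right) \left(-3 + 2 \sqrt{-8}\right) = \left(-27 + 34\right) \left(-3 + 2 \cdot 2 i \sqrt{2}\right) = 7 \left(-3 + 4 i \sqrt{2}\right) = -21 + 28 i \sqrt{2}$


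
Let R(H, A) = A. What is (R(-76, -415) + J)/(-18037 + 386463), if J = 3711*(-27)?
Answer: -50306/184213 ≈ -0.27309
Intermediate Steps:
J = -100197
(R(-76, -415) + J)/(-18037 + 386463) = (-415 - 100197)/(-18037 + 386463) = -100612/368426 = -100612*1/368426 = -50306/184213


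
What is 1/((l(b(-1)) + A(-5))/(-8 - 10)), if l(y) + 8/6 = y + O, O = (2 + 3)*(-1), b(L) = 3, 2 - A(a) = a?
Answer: -54/11 ≈ -4.9091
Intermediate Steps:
A(a) = 2 - a
O = -5 (O = 5*(-1) = -5)
l(y) = -19/3 + y (l(y) = -4/3 + (y - 5) = -4/3 + (-5 + y) = -19/3 + y)
1/((l(b(-1)) + A(-5))/(-8 - 10)) = 1/(((-19/3 + 3) + (2 - 1*(-5)))/(-8 - 10)) = 1/((-10/3 + (2 + 5))/(-18)) = 1/((-10/3 + 7)*(-1/18)) = 1/((11/3)*(-1/18)) = 1/(-11/54) = -54/11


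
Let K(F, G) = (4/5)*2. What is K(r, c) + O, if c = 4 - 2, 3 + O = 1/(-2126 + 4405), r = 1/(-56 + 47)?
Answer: -15948/11395 ≈ -1.3996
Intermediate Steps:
r = -⅑ (r = 1/(-9) = -⅑ ≈ -0.11111)
O = -6836/2279 (O = -3 + 1/(-2126 + 4405) = -3 + 1/2279 = -6836/2279 ≈ -2.9996)
c = 2
K(F, G) = 8/5 (K(F, G) = (4*(⅕))*2 = (⅘)*2 = 8/5)
K(r, c) + O = 8/5 - 6836/2279 = -15948/11395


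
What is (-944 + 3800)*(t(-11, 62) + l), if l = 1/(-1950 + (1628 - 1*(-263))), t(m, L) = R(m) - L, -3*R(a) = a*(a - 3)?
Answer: -19099976/59 ≈ -3.2373e+5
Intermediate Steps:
R(a) = -a*(-3 + a)/3 (R(a) = -a*(a - 3)/3 = -a*(-3 + a)/3)
t(m, L) = -L + m*(3 - m)/3 (t(m, L) = m*(3 - m)/3 - L = -L + m*(3 - m)/3)
l = -1/59 (l = 1/(-1950 + (1628 + 263)) = 1/(-1950 + 1891) = 1/(-59) = -1/59 ≈ -0.016949)
(-944 + 3800)*(t(-11, 62) + l) = (-944 + 3800)*((-11 - 1*62 - ⅓*(-11)²) - 1/59) = 2856*((-11 - 62 - ⅓*121) - 1/59) = 2856*((-11 - 62 - 121/3) - 1/59) = 2856*(-340/3 - 1/59) = 2856*(-20063/177) = -19099976/59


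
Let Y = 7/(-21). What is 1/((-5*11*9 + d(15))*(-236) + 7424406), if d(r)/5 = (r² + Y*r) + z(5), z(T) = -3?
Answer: 1/7285166 ≈ 1.3727e-7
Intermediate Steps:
Y = -⅓ (Y = 7*(-1/21) = -⅓ ≈ -0.33333)
d(r) = -15 + 5*r² - 5*r/3 (d(r) = 5*((r² - r/3) - 3) = 5*(-3 + r² - r/3) = -15 + 5*r² - 5*r/3)
1/((-5*11*9 + d(15))*(-236) + 7424406) = 1/((-5*11*9 + (-15 + 5*15² - 5/3*15))*(-236) + 7424406) = 1/((-55*9 + (-15 + 5*225 - 25))*(-236) + 7424406) = 1/((-495 + (-15 + 1125 - 25))*(-236) + 7424406) = 1/((-495 + 1085)*(-236) + 7424406) = 1/(590*(-236) + 7424406) = 1/(-139240 + 7424406) = 1/7285166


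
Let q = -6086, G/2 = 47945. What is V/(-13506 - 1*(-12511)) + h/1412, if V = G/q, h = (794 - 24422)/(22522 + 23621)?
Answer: 50871066644/3287867492601 ≈ 0.015472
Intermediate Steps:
G = 95890 (G = 2*47945 = 95890)
h = -7876/15381 (h = -23628/46143 = -23628*1/46143 = -7876/15381 ≈ -0.51206)
V = -47945/3043 (V = 95890/(-6086) = 95890*(-1/6086) = -47945/3043 ≈ -15.756)
V/(-13506 - 1*(-12511)) + h/1412 = -47945/(3043*(-13506 - 1*(-12511))) - 7876/15381/1412 = -47945/(3043*(-13506 + 12511)) - 7876/15381*1/1412 = -47945/3043/(-995) - 1969/5429493 = -47945/3043*(-1/995) - 1969/5429493 = 9589/605557 - 1969/5429493 = 50871066644/3287867492601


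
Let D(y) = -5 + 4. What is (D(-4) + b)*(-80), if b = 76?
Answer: -6000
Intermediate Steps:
D(y) = -1
(D(-4) + b)*(-80) = (-1 + 76)*(-80) = 75*(-80) = -6000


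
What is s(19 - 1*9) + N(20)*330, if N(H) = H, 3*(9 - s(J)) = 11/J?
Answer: 198259/30 ≈ 6608.6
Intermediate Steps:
s(J) = 9 - 11/(3*J)
s(19 - 1*9) + N(20)*330 = (9 - 11/(3*(19 - 1*9))) + 20*330 = (9 - 11/(3*(19 - 9))) + 6600 = (9 - 11/3/10) + 6600 = (9 - 11/3*⅒) + 6600 = (9 - 11/30) + 6600 = 259/30 + 6600 = 198259/30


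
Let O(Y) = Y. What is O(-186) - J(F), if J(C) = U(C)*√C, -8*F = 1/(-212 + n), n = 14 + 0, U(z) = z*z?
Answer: -186 - √11/331195392 ≈ -186.00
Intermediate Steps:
U(z) = z²
n = 14
F = 1/1584 (F = -1/(8*(-212 + 14)) = -⅛/(-198) = -⅛*(-1/198) = 1/1584 ≈ 0.00063131)
J(C) = C^(5/2) (J(C) = C²*√C = C^(5/2))
O(-186) - J(F) = -186 - (1/1584)^(5/2) = -186 - √11/331195392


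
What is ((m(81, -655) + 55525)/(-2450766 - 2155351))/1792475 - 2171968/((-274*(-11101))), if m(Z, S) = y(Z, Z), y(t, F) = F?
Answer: -8966263615532999022/12556561910343734275 ≈ -0.71407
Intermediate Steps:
m(Z, S) = Z
((m(81, -655) + 55525)/(-2450766 - 2155351))/1792475 - 2171968/((-274*(-11101))) = ((81 + 55525)/(-2450766 - 2155351))/1792475 - 2171968/((-274*(-11101))) = (55606/(-4606117))*(1/1792475) - 2171968/3041674 = (55606*(-1/4606117))*(1/1792475) - 2171968*1/3041674 = -55606/4606117*1/1792475 - 1085984/1520837 = -55606/8256349569575 - 1085984/1520837 = -8966263615532999022/12556561910343734275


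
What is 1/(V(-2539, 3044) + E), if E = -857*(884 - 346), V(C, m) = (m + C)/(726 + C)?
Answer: -1813/835913163 ≈ -2.1689e-6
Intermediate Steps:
V(C, m) = (C + m)/(726 + C)
E = -461066 (E = -857*538 = -461066)
1/(V(-2539, 3044) + E) = 1/((-2539 + 3044)/(726 - 2539) - 461066) = 1/(505/(-1813) - 461066) = 1/(-1/1813*505 - 461066) = 1/(-505/1813 - 461066) = 1/(-835913163/1813) = -1813/835913163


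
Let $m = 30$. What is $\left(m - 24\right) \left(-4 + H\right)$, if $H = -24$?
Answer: $-168$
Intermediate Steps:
$\left(m - 24\right) \left(-4 + H\right) = \left(30 - 24\right) \left(-4 - 24\right) = 6 \left(-28\right) = -168$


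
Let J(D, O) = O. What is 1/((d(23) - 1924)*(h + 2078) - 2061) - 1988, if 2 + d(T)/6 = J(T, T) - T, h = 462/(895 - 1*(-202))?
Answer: -8779793509597/4416395125 ≈ -1988.0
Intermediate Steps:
h = 462/1097 (h = 462/(895 + 202) = 462/1097 ≈ 0.42115)
d(T) = -12 (d(T) = -12 + 6*(T - T) = -12 + 6*0 = -12 + 0 = -12)
1/((d(23) - 1924)*(h + 2078) - 2061) - 1988 = 1/((-12 - 1924)*(462/1097 + 2078) - 2061) - 1988 = 1/(-1936*2280028/1097 - 2061) - 1988 = 1/(-4414134208/1097 - 2061) - 1988 = 1/(-4416395125/1097) - 1988 = -1097/4416395125 - 1988 = -8779793509597/4416395125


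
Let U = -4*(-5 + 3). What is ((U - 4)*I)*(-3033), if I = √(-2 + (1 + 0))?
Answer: -12132*I ≈ -12132.0*I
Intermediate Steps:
U = 8 (U = -4*(-2) = 8)
I
((U - 4)*I)*(-3033) = ((8 - 4)*I)*(-3033) = (4*I)*(-3033) = -12132*I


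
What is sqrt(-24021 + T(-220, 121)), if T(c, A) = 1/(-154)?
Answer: I*sqrt(569682190)/154 ≈ 154.99*I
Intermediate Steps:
T(c, A) = -1/154
sqrt(-24021 + T(-220, 121)) = sqrt(-24021 - 1/154) = sqrt(-3699235/154) = I*sqrt(569682190)/154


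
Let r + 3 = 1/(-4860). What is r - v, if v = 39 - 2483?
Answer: 11863259/4860 ≈ 2441.0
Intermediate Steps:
r = -14581/4860 (r = -3 + 1/(-4860) = -3 - 1/4860 = -14581/4860 ≈ -3.0002)
v = -2444
r - v = -14581/4860 - 1*(-2444) = -14581/4860 + 2444 = 11863259/4860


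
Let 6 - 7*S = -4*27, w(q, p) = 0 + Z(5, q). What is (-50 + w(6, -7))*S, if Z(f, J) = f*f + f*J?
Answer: 570/7 ≈ 81.429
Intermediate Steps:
Z(f, J) = f² + J*f
w(q, p) = 25 + 5*q (w(q, p) = 0 + 5*(q + 5) = 0 + 5*(5 + q) = 0 + (25 + 5*q) = 25 + 5*q)
S = 114/7 (S = 6/7 - (-4)*27/7 = 6/7 - ⅐*(-108) = 6/7 + 108/7 = 114/7 ≈ 16.286)
(-50 + w(6, -7))*S = (-50 + (25 + 5*6))*(114/7) = (-50 + (25 + 30))*(114/7) = (-50 + 55)*(114/7) = 5*(114/7) = 570/7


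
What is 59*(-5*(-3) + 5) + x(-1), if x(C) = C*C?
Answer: 1181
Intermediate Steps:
x(C) = C²
59*(-5*(-3) + 5) + x(-1) = 59*(-5*(-3) + 5) + (-1)² = 59*(15 + 5) + 1 = 59*20 + 1 = 1180 + 1 = 1181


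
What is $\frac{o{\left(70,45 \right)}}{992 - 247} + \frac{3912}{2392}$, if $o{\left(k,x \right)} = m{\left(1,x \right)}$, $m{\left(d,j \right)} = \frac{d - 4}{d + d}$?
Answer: $\frac{727713}{445510} \approx 1.6334$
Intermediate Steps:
$m{\left(d,j \right)} = \frac{-4 + d}{2 d}$
$o{\left(k,x \right)} = - \frac{3}{2}$ ($o{\left(k,x \right)} = \frac{-4 + 1}{2 \cdot 1} = \frac{1}{2} \cdot 1 \left(-3\right) = - \frac{3}{2}$)
$\frac{o{\left(70,45 \right)}}{992 - 247} + \frac{3912}{2392} = - \frac{3}{2 \left(992 - 247\right)} + \frac{3912}{2392} = - \frac{3}{2 \left(992 - 247\right)} + 3912 \cdot \frac{1}{2392} = - \frac{3}{2 \cdot 745} + \frac{489}{299} = \left(- \frac{3}{2}\right) \frac{1}{745} + \frac{489}{299} = - \frac{3}{1490} + \frac{489}{299} = \frac{727713}{445510}$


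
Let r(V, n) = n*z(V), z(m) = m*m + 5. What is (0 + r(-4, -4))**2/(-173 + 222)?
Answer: 144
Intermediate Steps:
z(m) = 5 + m**2 (z(m) = m**2 + 5 = 5 + m**2)
r(V, n) = n*(5 + V**2)
(0 + r(-4, -4))**2/(-173 + 222) = (0 - 4*(5 + (-4)**2))**2/(-173 + 222) = (0 - 4*(5 + 16))**2/49 = (0 - 4*21)**2*(1/49) = (0 - 84)**2*(1/49) = (-84)**2*(1/49) = 7056*(1/49) = 144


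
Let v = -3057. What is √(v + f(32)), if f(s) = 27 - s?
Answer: I*√3062 ≈ 55.335*I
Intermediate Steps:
√(v + f(32)) = √(-3057 + (27 - 1*32)) = √(-3057 + (27 - 32)) = √(-3057 - 5) = √(-3062) = I*√3062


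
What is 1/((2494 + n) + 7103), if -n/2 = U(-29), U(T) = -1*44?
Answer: 1/9685 ≈ 0.00010325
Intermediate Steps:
U(T) = -44
n = 88 (n = -2*(-44) = 88)
1/((2494 + n) + 7103) = 1/((2494 + 88) + 7103) = 1/(2582 + 7103) = 1/9685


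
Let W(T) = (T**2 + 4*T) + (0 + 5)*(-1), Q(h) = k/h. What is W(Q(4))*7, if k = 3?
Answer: -161/16 ≈ -10.063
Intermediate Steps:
Q(h) = 3/h
W(T) = -5 + T**2 + 4*T (W(T) = (T**2 + 4*T) + 5*(-1) = (T**2 + 4*T) - 5 = -5 + T**2 + 4*T)
W(Q(4))*7 = (-5 + (3/4)**2 + 4*(3/4))*7 = (-5 + 9/16 + 3)*7 = -23/16*7 = -161/16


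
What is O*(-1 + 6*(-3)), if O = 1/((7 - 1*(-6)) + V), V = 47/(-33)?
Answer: -627/382 ≈ -1.6414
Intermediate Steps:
V = -47/33 (V = 47*(-1/33) = -47/33 ≈ -1.4242)
O = 33/382 (O = 1/((7 - 1*(-6)) - 47/33) = 1/((7 + 6) - 47/33) = 1/(13 - 47/33) = 1/(382/33) = 33/382 ≈ 0.086387)
O*(-1 + 6*(-3)) = 33*(-1 + 6*(-3))/382 = 33*(-1 - 18)/382 = (33/382)*(-19) = -627/382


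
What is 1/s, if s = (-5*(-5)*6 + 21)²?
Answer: 1/29241 ≈ 3.4199e-5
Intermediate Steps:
s = 29241 (s = (25*6 + 21)² = (150 + 21)² = 171² = 29241)
1/s = 1/29241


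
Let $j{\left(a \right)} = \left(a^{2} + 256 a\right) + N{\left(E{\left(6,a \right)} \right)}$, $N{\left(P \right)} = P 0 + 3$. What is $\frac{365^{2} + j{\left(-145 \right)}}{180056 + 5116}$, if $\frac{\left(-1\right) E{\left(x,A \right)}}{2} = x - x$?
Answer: $\frac{117133}{185172} \approx 0.63256$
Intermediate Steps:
$E{\left(x,A \right)} = 0$ ($E{\left(x,A \right)} = - 2 \left(x - x\right) = \left(-2\right) 0 = 0$)
$N{\left(P \right)} = 3$ ($N{\left(P \right)} = 0 + 3 = 3$)
$j{\left(a \right)} = 3 + a^{2} + 256 a$ ($j{\left(a \right)} = \left(a^{2} + 256 a\right) + 3 = 3 + a^{2} + 256 a$)
$\frac{365^{2} + j{\left(-145 \right)}}{180056 + 5116} = \frac{365^{2} + \left(3 + \left(-145\right)^{2} + 256 \left(-145\right)\right)}{180056 + 5116} = \frac{133225 + \left(3 + 21025 - 37120\right)}{185172} = \left(133225 - 16092\right) \frac{1}{185172} = 117133 \cdot \frac{1}{185172} = \frac{117133}{185172}$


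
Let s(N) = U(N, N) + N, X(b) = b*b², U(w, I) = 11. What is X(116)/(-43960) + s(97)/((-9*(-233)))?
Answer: -45395156/1280335 ≈ -35.456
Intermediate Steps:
X(b) = b³
s(N) = 11 + N
X(116)/(-43960) + s(97)/((-9*(-233))) = 116³/(-43960) + (11 + 97)/((-9*(-233))) = 1560896*(-1/43960) + 108/2097 = -195112/5495 + 108*(1/2097) = -195112/5495 + 12/233 = -45395156/1280335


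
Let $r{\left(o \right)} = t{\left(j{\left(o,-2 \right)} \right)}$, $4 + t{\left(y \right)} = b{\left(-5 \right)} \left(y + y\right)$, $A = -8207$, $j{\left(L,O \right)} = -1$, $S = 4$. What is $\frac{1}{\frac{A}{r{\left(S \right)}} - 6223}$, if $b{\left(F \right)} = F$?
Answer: $- \frac{6}{45545} \approx -0.00013174$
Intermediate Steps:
$t{\left(y \right)} = -4 - 10 y$ ($t{\left(y \right)} = -4 - 5 \left(y + y\right) = -4 - 5 \cdot 2 y = -4 - 10 y$)
$r{\left(o \right)} = 6$ ($r{\left(o \right)} = -4 - -10 = -4 + 10 = 6$)
$\frac{1}{\frac{A}{r{\left(S \right)}} - 6223} = \frac{1}{- \frac{8207}{6} - 6223} = \frac{1}{- \frac{45545}{6}} = - \frac{6}{45545}$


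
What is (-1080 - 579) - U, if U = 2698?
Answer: -4357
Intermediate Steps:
(-1080 - 579) - U = (-1080 - 579) - 1*2698 = -1659 - 2698 = -4357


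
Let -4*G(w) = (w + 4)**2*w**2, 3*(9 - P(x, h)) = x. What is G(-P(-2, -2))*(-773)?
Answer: 187876877/324 ≈ 5.7987e+5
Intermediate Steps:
P(x, h) = 9 - x/3
G(w) = -w**2*(4 + w)**2/4 (G(w) = -(w + 4)**2*w**2/4 = -(4 + w)**2*w**2/4 = -w**2*(4 + w)**2/4)
G(-P(-2, -2))*(-773) = -(-(9 - 1/3*(-2)))**2*(4 - (9 - 1/3*(-2)))**2/4*(-773) = -(-(9 + 2/3))**2*(4 - (9 + 2/3))**2/4*(-773) = -(-1*29/3)**2*(4 - 1*29/3)**2/4*(-773) = -(-29/3)**2*(4 - 29/3)**2/4*(-773) = -1/4*841/9*(-17/3)**2*(-773) = -1/4*841/9*289/9*(-773) = -243049/324*(-773) = 187876877/324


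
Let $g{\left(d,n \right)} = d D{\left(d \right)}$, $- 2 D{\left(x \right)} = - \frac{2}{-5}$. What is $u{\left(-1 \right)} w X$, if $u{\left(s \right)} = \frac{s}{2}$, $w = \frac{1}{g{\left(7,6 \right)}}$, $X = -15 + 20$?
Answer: $\frac{25}{14} \approx 1.7857$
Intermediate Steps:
$D{\left(x \right)} = - \frac{1}{5}$ ($D{\left(x \right)} = - \frac{\left(-2\right) \frac{1}{-5}}{2} = - \frac{\left(-2\right) \left(- \frac{1}{5}\right)}{2} = \left(- \frac{1}{2}\right) \frac{2}{5} = - \frac{1}{5}$)
$X = 5$
$g{\left(d,n \right)} = - \frac{d}{5}$ ($g{\left(d,n \right)} = d \left(- \frac{1}{5}\right) = - \frac{d}{5}$)
$w = - \frac{5}{7}$ ($w = \frac{1}{\left(- \frac{1}{5}\right) 7} = \frac{1}{- \frac{7}{5}} = - \frac{5}{7} \approx -0.71429$)
$u{\left(s \right)} = \frac{s}{2}$ ($u{\left(s \right)} = s \frac{1}{2} = \frac{s}{2}$)
$u{\left(-1 \right)} w X = \frac{1}{2} \left(-1\right) \left(- \frac{5}{7}\right) 5 = \left(- \frac{1}{2}\right) \left(- \frac{5}{7}\right) 5 = \frac{5}{14} \cdot 5 = \frac{25}{14}$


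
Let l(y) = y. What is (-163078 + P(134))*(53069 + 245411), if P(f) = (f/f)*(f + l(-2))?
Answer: -48636122080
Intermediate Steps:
P(f) = -2 + f (P(f) = (f/f)*(f - 2) = 1*(-2 + f) = -2 + f)
(-163078 + P(134))*(53069 + 245411) = (-163078 + (-2 + 134))*(53069 + 245411) = (-163078 + 132)*298480 = -162946*298480 = -48636122080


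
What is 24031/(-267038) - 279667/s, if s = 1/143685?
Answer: -10730642413199041/267038 ≈ -4.0184e+10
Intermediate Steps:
s = 1/143685 ≈ 6.9597e-6
24031/(-267038) - 279667/s = 24031/(-267038) - 279667/1/143685 = 24031*(-1/267038) - 279667*143685 = -24031/267038 - 40183952895 = -10730642413199041/267038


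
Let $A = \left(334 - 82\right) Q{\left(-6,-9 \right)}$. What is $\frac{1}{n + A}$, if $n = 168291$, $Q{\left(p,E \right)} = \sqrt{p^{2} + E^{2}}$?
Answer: $\frac{6233}{1048682619} - \frac{28 \sqrt{13}}{1048682619} \approx 5.8474 \cdot 10^{-6}$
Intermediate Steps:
$Q{\left(p,E \right)} = \sqrt{E^{2} + p^{2}}$
$A = 756 \sqrt{13}$ ($A = \left(334 - 82\right) \sqrt{\left(-9\right)^{2} + \left(-6\right)^{2}} = 252 \sqrt{81 + 36} = 252 \sqrt{117} = 252 \cdot 3 \sqrt{13} = 756 \sqrt{13} \approx 2725.8$)
$\frac{1}{n + A} = \frac{1}{168291 + 756 \sqrt{13}}$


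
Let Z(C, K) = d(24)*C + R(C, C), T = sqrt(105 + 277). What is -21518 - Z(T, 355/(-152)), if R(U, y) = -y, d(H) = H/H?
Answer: -21518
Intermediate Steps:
d(H) = 1
T = sqrt(382) ≈ 19.545
Z(C, K) = 0 (Z(C, K) = 1*C - C = C - C = 0)
-21518 - Z(T, 355/(-152)) = -21518 - 1*0 = -21518 + 0 = -21518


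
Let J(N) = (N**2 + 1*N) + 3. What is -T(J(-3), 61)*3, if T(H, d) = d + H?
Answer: -210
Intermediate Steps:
J(N) = 3 + N + N**2 (J(N) = (N**2 + N) + 3 = (N + N**2) + 3 = 3 + N + N**2)
T(H, d) = H + d
-T(J(-3), 61)*3 = -((3 - 3 + (-3)**2) + 61)*3 = -((3 - 3 + 9) + 61)*3 = -(9 + 61)*3 = -70*3 = -1*210 = -210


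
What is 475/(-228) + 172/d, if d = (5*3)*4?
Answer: 47/60 ≈ 0.78333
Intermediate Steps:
d = 60 (d = 15*4 = 60)
475/(-228) + 172/d = 475/(-228) + 172/60 = 475*(-1/228) + 172*(1/60) = -25/12 + 43/15 = 47/60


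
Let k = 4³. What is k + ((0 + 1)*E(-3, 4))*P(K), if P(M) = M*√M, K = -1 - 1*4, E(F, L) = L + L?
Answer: 64 - 40*I*√5 ≈ 64.0 - 89.443*I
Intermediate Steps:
E(F, L) = 2*L
K = -5 (K = -1 - 4 = -5)
k = 64
P(M) = M^(3/2)
k + ((0 + 1)*E(-3, 4))*P(K) = 64 + ((0 + 1)*(2*4))*(-5)^(3/2) = 64 + (1*8)*(-5*I*√5) = 64 + 8*(-5*I*√5) = 64 - 40*I*√5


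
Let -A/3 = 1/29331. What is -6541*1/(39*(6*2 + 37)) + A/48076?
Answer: -146405973383/42773553732 ≈ -3.4228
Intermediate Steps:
A = -1/9777 (A = -3/29331 = -3*1/29331 = -1/9777 ≈ -0.00010228)
-6541*1/(39*(6*2 + 37)) + A/48076 = -6541*1/(39*(6*2 + 37)) - 1/9777/48076 = -6541*1/(39*(12 + 37)) - 1/9777*1/48076 = -6541/(49*39) - 1/470039052 = -6541/1911 - 1/470039052 = -146405973383/42773553732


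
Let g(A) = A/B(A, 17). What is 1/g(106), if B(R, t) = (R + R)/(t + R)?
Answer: 2/123 ≈ 0.016260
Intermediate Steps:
B(R, t) = 2*R/(R + t) (B(R, t) = (2*R)/(R + t) = 2*R/(R + t))
g(A) = 17/2 + A/2 (g(A) = A/((2*A/(A + 17))) = A/((2*A/(17 + A))) = A*((17 + A)/(2*A)) = 17/2 + A/2)
1/g(106) = 1/(17/2 + (1/2)*106) = 1/(17/2 + 53) = 1/(123/2) = 2/123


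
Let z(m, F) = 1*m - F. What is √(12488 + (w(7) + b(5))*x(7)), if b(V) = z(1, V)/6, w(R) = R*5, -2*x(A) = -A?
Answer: √453894/6 ≈ 112.29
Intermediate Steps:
x(A) = A/2 (x(A) = -(-1)*A/2 = A/2)
w(R) = 5*R
z(m, F) = m - F
b(V) = ⅙ - V/6 (b(V) = (1 - V)/6 = (1 - V)*(⅙) = ⅙ - V/6)
√(12488 + (w(7) + b(5))*x(7)) = √(12488 + (5*7 + (⅙ - ⅙*5))*((½)*7)) = √(12488 + (35 + (⅙ - ⅚))*(7/2)) = √(12488 + (35 - ⅔)*(7/2)) = √(12488 + (103/3)*(7/2)) = √(12488 + 721/6) = √(75649/6) = √453894/6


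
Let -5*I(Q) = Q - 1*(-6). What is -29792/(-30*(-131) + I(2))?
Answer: -10640/1403 ≈ -7.5837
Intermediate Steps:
I(Q) = -6/5 - Q/5 (I(Q) = -(Q - 1*(-6))/5 = -(Q + 6)/5 = -(6 + Q)/5 = -6/5 - Q/5)
-29792/(-30*(-131) + I(2)) = -29792/(-30*(-131) + (-6/5 - ⅕*2)) = -29792/(3930 + (-6/5 - ⅖)) = -29792/(3930 - 8/5) = -29792/19642/5 = -29792*5/19642 = -10640/1403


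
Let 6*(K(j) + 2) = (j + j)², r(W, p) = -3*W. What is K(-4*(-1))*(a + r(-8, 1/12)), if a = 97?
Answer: 3146/3 ≈ 1048.7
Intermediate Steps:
K(j) = -2 + 2*j²/3 (K(j) = -2 + (j + j)²/6 = -2 + (2*j)²/6 = -2 + (4*j²)/6 = -2 + 2*j²/3)
K(-4*(-1))*(a + r(-8, 1/12)) = (-2 + 2*(-4*(-1))²/3)*(97 - 3*(-8)) = (-2 + (⅔)*4²)*(97 + 24) = (-2 + (⅔)*16)*121 = (-2 + 32/3)*121 = (26/3)*121 = 3146/3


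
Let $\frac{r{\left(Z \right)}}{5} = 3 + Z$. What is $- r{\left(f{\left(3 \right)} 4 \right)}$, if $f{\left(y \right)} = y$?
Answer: $-75$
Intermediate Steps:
$r{\left(Z \right)} = 15 + 5 Z$ ($r{\left(Z \right)} = 5 \left(3 + Z\right) = 15 + 5 Z$)
$- r{\left(f{\left(3 \right)} 4 \right)} = - (15 + 5 \cdot 3 \cdot 4) = - (15 + 5 \cdot 12) = - (15 + 60) = \left(-1\right) 75 = -75$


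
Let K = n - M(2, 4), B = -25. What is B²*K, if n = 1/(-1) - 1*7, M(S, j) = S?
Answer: -6250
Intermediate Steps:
n = -8 (n = -1 - 7 = -8)
K = -10 (K = -8 - 1*2 = -8 - 2 = -10)
B²*K = (-25)²*(-10) = 625*(-10) = -6250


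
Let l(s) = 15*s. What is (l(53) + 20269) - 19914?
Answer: 1150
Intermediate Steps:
(l(53) + 20269) - 19914 = (15*53 + 20269) - 19914 = (795 + 20269) - 19914 = 21064 - 19914 = 1150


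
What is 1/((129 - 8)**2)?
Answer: 1/14641 ≈ 6.8301e-5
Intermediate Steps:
1/((129 - 8)**2) = 1/(121**2) = 1/14641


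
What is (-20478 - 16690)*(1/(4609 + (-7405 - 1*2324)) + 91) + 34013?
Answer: -1071445677/320 ≈ -3.3483e+6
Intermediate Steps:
(-20478 - 16690)*(1/(4609 + (-7405 - 1*2324)) + 91) + 34013 = -37168*(1/(4609 + (-7405 - 2324)) + 91) + 34013 = -37168*(1/(4609 - 9729) + 91) + 34013 = -37168*(1/(-5120) + 91) + 34013 = -37168*(-1/5120 + 91) + 34013 = -37168*465919/5120 + 34013 = -1082329837/320 + 34013 = -1071445677/320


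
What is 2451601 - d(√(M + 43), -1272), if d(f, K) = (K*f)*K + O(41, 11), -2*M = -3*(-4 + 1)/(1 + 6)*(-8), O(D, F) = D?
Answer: 2451560 - 1617984*√2359/7 ≈ -8.7748e+6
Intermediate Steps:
M = 36/7 (M = -(-3*(-4 + 1)/(1 + 6))*(-8)/2 = -(-(-9)/7)*(-8)/2 = -(-3*(-3/7))*(-8)/2 = -9*(-8)/14 = -½*(-72/7) = 36/7 ≈ 5.1429)
d(f, K) = 41 + f*K² (d(f, K) = (K*f)*K + 41 = f*K² + 41 = 41 + f*K²)
2451601 - d(√(M + 43), -1272) = 2451601 - (41 + √(36/7 + 43)*(-1272)²) = 2451601 - (41 + √(337/7)*1617984) = 2451601 - (41 + (√2359/7)*1617984) = 2451601 - (41 + 1617984*√2359/7) = 2451601 + (-41 - 1617984*√2359/7) = 2451560 - 1617984*√2359/7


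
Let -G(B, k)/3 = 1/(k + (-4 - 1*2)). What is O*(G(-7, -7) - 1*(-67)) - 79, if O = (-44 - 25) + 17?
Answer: -3575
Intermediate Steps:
G(B, k) = -3/(-6 + k) (G(B, k) = -3/(k + (-4 - 1*2)) = -3/(k + (-4 - 2)) = -3/(k - 6) = -3/(-6 + k))
O = -52 (O = -69 + 17 = -52)
O*(G(-7, -7) - 1*(-67)) - 79 = -52*(-3/(-6 - 7) - 1*(-67)) - 79 = -52*(-3/(-13) + 67) - 79 = -52*(-3*(-1/13) + 67) - 79 = -52*(3/13 + 67) - 79 = -52*874/13 - 79 = -3496 - 79 = -3575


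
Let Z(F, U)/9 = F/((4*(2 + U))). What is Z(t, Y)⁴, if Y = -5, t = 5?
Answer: 50625/256 ≈ 197.75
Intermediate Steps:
Z(F, U) = 9*F/(8 + 4*U) (Z(F, U) = 9*(F/((4*(2 + U)))) = 9*(F/(8 + 4*U)) = 9*F/(8 + 4*U))
Z(t, Y)⁴ = ((9/4)*5/(2 - 5))⁴ = ((9/4)*5/(-3))⁴ = ((9/4)*5*(-⅓))⁴ = (-15/4)⁴ = 50625/256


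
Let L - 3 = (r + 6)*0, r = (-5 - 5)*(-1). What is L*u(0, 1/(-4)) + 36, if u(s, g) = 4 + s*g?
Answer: 48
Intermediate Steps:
r = 10 (r = -10*(-1) = 10)
u(s, g) = 4 + g*s
L = 3 (L = 3 + (10 + 6)*0 = 3 + 16*0 = 3 + 0 = 3)
L*u(0, 1/(-4)) + 36 = 3*(4 + 0/(-4)) + 36 = 3*(4 - 1/4*0) + 36 = 3*(4 + 0) + 36 = 3*4 + 36 = 12 + 36 = 48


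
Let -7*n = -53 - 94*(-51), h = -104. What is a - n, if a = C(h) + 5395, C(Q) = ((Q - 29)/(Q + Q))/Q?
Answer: 919488861/151424 ≈ 6072.3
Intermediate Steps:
C(Q) = (-29 + Q)/(2*Q²) (C(Q) = ((-29 + Q)/((2*Q)))/Q = ((-29 + Q)*(1/(2*Q)))/Q = ((-29 + Q)/(2*Q))/Q = (-29 + Q)/(2*Q²))
a = 116704507/21632 (a = (½)*(-29 - 104)/(-104)² + 5395 = (½)*(1/10816)*(-133) + 5395 = -133/21632 + 5395 = 116704507/21632 ≈ 5395.0)
n = -4741/7 (n = -(-53 - 94*(-51))/7 = -(-53 + 4794)/7 = -⅐*4741 = -4741/7 ≈ -677.29)
a - n = 116704507/21632 - 1*(-4741/7) = 116704507/21632 + 4741/7 = 919488861/151424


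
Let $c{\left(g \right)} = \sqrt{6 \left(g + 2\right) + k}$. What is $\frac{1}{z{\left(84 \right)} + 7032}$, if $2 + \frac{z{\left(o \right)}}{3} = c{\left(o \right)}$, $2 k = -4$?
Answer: $\frac{1171}{8226675} - \frac{\sqrt{514}}{16453350} \approx 0.00014096$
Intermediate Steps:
$k = -2$ ($k = \frac{1}{2} \left(-4\right) = -2$)
$c{\left(g \right)} = \sqrt{10 + 6 g}$ ($c{\left(g \right)} = \sqrt{6 \left(g + 2\right) - 2} = \sqrt{6 \left(2 + g\right) - 2} = \sqrt{\left(12 + 6 g\right) - 2} = \sqrt{10 + 6 g}$)
$z{\left(o \right)} = -6 + 3 \sqrt{10 + 6 o}$
$\frac{1}{z{\left(84 \right)} + 7032} = \frac{1}{\left(-6 + 3 \sqrt{10 + 6 \cdot 84}\right) + 7032} = \frac{1}{\left(-6 + 3 \sqrt{10 + 504}\right) + 7032} = \frac{1}{\left(-6 + 3 \sqrt{514}\right) + 7032} = \frac{1}{7026 + 3 \sqrt{514}}$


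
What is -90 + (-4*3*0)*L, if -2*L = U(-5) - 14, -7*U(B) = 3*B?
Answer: -90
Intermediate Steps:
U(B) = -3*B/7
L = 83/14 (L = -(-3/7*(-5) - 14)/2 = -(15/7 - 14)/2 = -½*(-83/7) = 83/14 ≈ 5.9286)
-90 + (-4*3*0)*L = -90 + (-4*3*0)*(83/14) = -90 - 12*0*(83/14) = -90 + 0*(83/14) = -90 + 0 = -90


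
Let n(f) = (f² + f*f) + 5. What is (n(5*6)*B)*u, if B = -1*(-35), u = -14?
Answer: -884450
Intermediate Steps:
n(f) = 5 + 2*f² (n(f) = (f² + f²) + 5 = 2*f² + 5 = 5 + 2*f²)
B = 35
(n(5*6)*B)*u = ((5 + 2*(5*6)²)*35)*(-14) = ((5 + 2*30²)*35)*(-14) = ((5 + 2*900)*35)*(-14) = ((5 + 1800)*35)*(-14) = (1805*35)*(-14) = 63175*(-14) = -884450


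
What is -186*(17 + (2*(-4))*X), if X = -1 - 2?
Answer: -7626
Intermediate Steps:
X = -3
-186*(17 + (2*(-4))*X) = -186*(17 + (2*(-4))*(-3)) = -186*(17 - 8*(-3)) = -186*(17 + 24) = -186*41 = -7626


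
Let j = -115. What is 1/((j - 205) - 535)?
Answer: -1/855 ≈ -0.0011696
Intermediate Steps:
1/((j - 205) - 535) = 1/((-115 - 205) - 535) = 1/(-320 - 535) = 1/(-855) = -1/855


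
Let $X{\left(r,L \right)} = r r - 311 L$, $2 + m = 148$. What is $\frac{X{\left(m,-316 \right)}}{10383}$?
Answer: $\frac{39864}{3461} \approx 11.518$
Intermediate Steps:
$m = 146$ ($m = -2 + 148 = 146$)
$X{\left(r,L \right)} = r^{2} - 311 L$
$\frac{X{\left(m,-316 \right)}}{10383} = \frac{146^{2} - -98276}{10383} = \left(21316 + 98276\right) \frac{1}{10383} = 119592 \cdot \frac{1}{10383} = \frac{39864}{3461}$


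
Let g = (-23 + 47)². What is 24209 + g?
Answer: 24785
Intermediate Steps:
g = 576 (g = 24² = 576)
24209 + g = 24209 + 576 = 24785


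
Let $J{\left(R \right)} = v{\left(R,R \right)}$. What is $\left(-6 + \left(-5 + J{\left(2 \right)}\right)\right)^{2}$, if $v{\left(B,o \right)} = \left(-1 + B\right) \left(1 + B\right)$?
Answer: $64$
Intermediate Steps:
$v{\left(B,o \right)} = \left(1 + B\right) \left(-1 + B\right)$
$J{\left(R \right)} = -1 + R^{2}$
$\left(-6 + \left(-5 + J{\left(2 \right)}\right)\right)^{2} = \left(-6 - \left(6 - 4\right)\right)^{2} = \left(-6 + \left(-5 + \left(-1 + 4\right)\right)\right)^{2} = \left(-6 + \left(-5 + 3\right)\right)^{2} = \left(-6 - 2\right)^{2} = \left(-8\right)^{2} = 64$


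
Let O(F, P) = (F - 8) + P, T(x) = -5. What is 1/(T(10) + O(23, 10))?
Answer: 1/20 ≈ 0.050000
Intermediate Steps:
O(F, P) = -8 + F + P (O(F, P) = (-8 + F) + P = -8 + F + P)
1/(T(10) + O(23, 10)) = 1/(-5 + (-8 + 23 + 10)) = 1/(-5 + 25) = 1/20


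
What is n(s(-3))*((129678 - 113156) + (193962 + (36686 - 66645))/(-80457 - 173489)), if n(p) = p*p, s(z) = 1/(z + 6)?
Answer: 66595743/36278 ≈ 1835.7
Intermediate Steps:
s(z) = 1/(6 + z)
n(p) = p²
n(s(-3))*((129678 - 113156) + (193962 + (36686 - 66645))/(-80457 - 173489)) = (1/(6 - 3))²*((129678 - 113156) + (193962 + (36686 - 66645))/(-80457 - 173489)) = (1/3)²*(16522 + (193962 - 29959)/(-253946)) = (⅓)²*(16522 + 164003*(-1/253946)) = (16522 - 23429/36278)/9 = (⅑)*(599361687/36278) = 66595743/36278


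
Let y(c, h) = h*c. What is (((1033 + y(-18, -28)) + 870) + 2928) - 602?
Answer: 4733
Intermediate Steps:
y(c, h) = c*h
(((1033 + y(-18, -28)) + 870) + 2928) - 602 = (((1033 - 18*(-28)) + 870) + 2928) - 602 = (((1033 + 504) + 870) + 2928) - 602 = ((1537 + 870) + 2928) - 602 = (2407 + 2928) - 602 = 5335 - 602 = 4733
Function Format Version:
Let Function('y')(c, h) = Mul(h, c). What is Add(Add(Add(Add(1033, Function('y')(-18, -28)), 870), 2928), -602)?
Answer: 4733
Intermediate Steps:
Function('y')(c, h) = Mul(c, h)
Add(Add(Add(Add(1033, Function('y')(-18, -28)), 870), 2928), -602) = Add(Add(Add(Add(1033, Mul(-18, -28)), 870), 2928), -602) = Add(Add(Add(Add(1033, 504), 870), 2928), -602) = Add(Add(Add(1537, 870), 2928), -602) = Add(Add(2407, 2928), -602) = Add(5335, -602) = 4733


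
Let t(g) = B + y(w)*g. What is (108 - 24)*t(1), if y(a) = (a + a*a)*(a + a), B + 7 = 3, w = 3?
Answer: 5712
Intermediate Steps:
B = -4 (B = -7 + 3 = -4)
y(a) = 2*a*(a + a**2) (y(a) = (a + a**2)*(2*a) = 2*a*(a + a**2))
t(g) = -4 + 72*g (t(g) = -4 + (2*3**2*(1 + 3))*g = -4 + (2*9*4)*g = -4 + 72*g)
(108 - 24)*t(1) = (108 - 24)*(-4 + 72*1) = 84*(-4 + 72) = 84*68 = 5712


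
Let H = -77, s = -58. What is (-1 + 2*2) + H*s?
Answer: 4469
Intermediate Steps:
(-1 + 2*2) + H*s = (-1 + 2*2) - 77*(-58) = (-1 + 4) + 4466 = 3 + 4466 = 4469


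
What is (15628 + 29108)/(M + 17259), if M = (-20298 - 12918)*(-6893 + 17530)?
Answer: -14912/117767111 ≈ -0.00012662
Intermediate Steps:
M = -353318592 (M = -33216*10637 = -353318592)
(15628 + 29108)/(M + 17259) = (15628 + 29108)/(-353318592 + 17259) = 44736/(-353301333) = 44736*(-1/353301333) = -14912/117767111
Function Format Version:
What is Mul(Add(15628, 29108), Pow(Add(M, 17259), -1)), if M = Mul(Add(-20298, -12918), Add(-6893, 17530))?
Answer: Rational(-14912, 117767111) ≈ -0.00012662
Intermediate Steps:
M = -353318592 (M = Mul(-33216, 10637) = -353318592)
Mul(Add(15628, 29108), Pow(Add(M, 17259), -1)) = Mul(Add(15628, 29108), Pow(Add(-353318592, 17259), -1)) = Mul(44736, Pow(-353301333, -1)) = Mul(44736, Rational(-1, 353301333)) = Rational(-14912, 117767111)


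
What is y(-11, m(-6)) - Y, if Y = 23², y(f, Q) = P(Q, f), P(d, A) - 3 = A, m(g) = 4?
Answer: -537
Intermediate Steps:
P(d, A) = 3 + A
y(f, Q) = 3 + f
Y = 529
y(-11, m(-6)) - Y = (3 - 11) - 1*529 = -8 - 529 = -537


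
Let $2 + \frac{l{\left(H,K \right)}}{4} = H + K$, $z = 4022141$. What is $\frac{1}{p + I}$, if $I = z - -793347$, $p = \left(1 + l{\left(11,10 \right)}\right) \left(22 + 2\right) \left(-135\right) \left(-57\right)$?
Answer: $\frac{1}{19035848} \approx 5.2532 \cdot 10^{-8}$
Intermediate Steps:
$l{\left(H,K \right)} = -8 + 4 H + 4 K$ ($l{\left(H,K \right)} = -8 + 4 \left(H + K\right) = -8 + \left(4 H + 4 K\right) = -8 + 4 H + 4 K$)
$p = 14220360$ ($p = \left(1 + \left(-8 + 4 \cdot 11 + 4 \cdot 10\right)\right) \left(22 + 2\right) \left(-135\right) \left(-57\right) = \left(1 + \left(-8 + 44 + 40\right)\right) 24 \left(-135\right) \left(-57\right) = \left(1 + 76\right) 24 \left(-135\right) \left(-57\right) = 77 \cdot 24 \left(-135\right) \left(-57\right) = 1848 \left(-135\right) \left(-57\right) = \left(-249480\right) \left(-57\right) = 14220360$)
$I = 4815488$ ($I = 4022141 - -793347 = 4022141 + 793347 = 4815488$)
$\frac{1}{p + I} = \frac{1}{14220360 + 4815488} = \frac{1}{19035848}$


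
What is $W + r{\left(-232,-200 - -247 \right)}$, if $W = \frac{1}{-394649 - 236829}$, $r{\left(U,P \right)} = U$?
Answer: $- \frac{146502897}{631478} \approx -232.0$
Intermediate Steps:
$W = - \frac{1}{631478}$ ($W = \frac{1}{-631478} = - \frac{1}{631478} \approx -1.5836 \cdot 10^{-6}$)
$W + r{\left(-232,-200 - -247 \right)} = - \frac{1}{631478} - 232 = - \frac{146502897}{631478}$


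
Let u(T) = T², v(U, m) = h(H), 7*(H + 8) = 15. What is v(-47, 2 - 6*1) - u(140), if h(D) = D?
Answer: -137241/7 ≈ -19606.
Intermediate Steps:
H = -41/7 (H = -8 + (⅐)*15 = -8 + 15/7 = -41/7 ≈ -5.8571)
v(U, m) = -41/7
v(-47, 2 - 6*1) - u(140) = -41/7 - 1*140² = -41/7 - 1*19600 = -41/7 - 19600 = -137241/7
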